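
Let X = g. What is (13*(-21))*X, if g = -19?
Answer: 5187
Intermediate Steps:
X = -19
(13*(-21))*X = (13*(-21))*(-19) = -273*(-19) = 5187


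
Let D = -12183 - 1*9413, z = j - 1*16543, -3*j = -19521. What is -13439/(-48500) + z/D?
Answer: 194243661/261851500 ≈ 0.74181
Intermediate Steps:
j = 6507 (j = -⅓*(-19521) = 6507)
z = -10036 (z = 6507 - 1*16543 = 6507 - 16543 = -10036)
D = -21596 (D = -12183 - 9413 = -21596)
-13439/(-48500) + z/D = -13439/(-48500) - 10036/(-21596) = -13439*(-1/48500) - 10036*(-1/21596) = 13439/48500 + 2509/5399 = 194243661/261851500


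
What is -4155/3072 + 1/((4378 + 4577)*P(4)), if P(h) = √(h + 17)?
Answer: -1385/1024 + √21/188055 ≈ -1.3525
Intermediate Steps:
P(h) = √(17 + h)
-4155/3072 + 1/((4378 + 4577)*P(4)) = -4155/3072 + 1/((4378 + 4577)*(√(17 + 4))) = -4155*1/3072 + 1/(8955*(√21)) = -1385/1024 + (√21/21)/8955 = -1385/1024 + √21/188055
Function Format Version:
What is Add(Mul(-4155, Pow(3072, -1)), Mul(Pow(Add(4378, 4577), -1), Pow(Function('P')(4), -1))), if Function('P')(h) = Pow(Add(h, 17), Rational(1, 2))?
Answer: Add(Rational(-1385, 1024), Mul(Rational(1, 188055), Pow(21, Rational(1, 2)))) ≈ -1.3525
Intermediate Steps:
Function('P')(h) = Pow(Add(17, h), Rational(1, 2))
Add(Mul(-4155, Pow(3072, -1)), Mul(Pow(Add(4378, 4577), -1), Pow(Function('P')(4), -1))) = Add(Mul(-4155, Pow(3072, -1)), Mul(Pow(Add(4378, 4577), -1), Pow(Pow(Add(17, 4), Rational(1, 2)), -1))) = Add(Mul(-4155, Rational(1, 3072)), Mul(Pow(8955, -1), Pow(Pow(21, Rational(1, 2)), -1))) = Add(Rational(-1385, 1024), Mul(Rational(1, 8955), Mul(Rational(1, 21), Pow(21, Rational(1, 2))))) = Add(Rational(-1385, 1024), Mul(Rational(1, 188055), Pow(21, Rational(1, 2))))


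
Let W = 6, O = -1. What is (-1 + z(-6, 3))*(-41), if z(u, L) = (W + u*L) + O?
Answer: 574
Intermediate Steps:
z(u, L) = 5 + L*u (z(u, L) = (6 + u*L) - 1 = (6 + L*u) - 1 = 5 + L*u)
(-1 + z(-6, 3))*(-41) = (-1 + (5 + 3*(-6)))*(-41) = (-1 + (5 - 18))*(-41) = (-1 - 13)*(-41) = -14*(-41) = 574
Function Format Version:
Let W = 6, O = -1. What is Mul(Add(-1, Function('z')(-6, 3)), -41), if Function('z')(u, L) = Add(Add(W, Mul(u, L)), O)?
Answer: 574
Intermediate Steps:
Function('z')(u, L) = Add(5, Mul(L, u)) (Function('z')(u, L) = Add(Add(6, Mul(u, L)), -1) = Add(Add(6, Mul(L, u)), -1) = Add(5, Mul(L, u)))
Mul(Add(-1, Function('z')(-6, 3)), -41) = Mul(Add(-1, Add(5, Mul(3, -6))), -41) = Mul(Add(-1, Add(5, -18)), -41) = Mul(Add(-1, -13), -41) = Mul(-14, -41) = 574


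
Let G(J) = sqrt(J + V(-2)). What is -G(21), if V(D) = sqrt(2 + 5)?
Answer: -sqrt(21 + sqrt(7)) ≈ -4.8627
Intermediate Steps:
V(D) = sqrt(7)
G(J) = sqrt(J + sqrt(7))
-G(21) = -sqrt(21 + sqrt(7))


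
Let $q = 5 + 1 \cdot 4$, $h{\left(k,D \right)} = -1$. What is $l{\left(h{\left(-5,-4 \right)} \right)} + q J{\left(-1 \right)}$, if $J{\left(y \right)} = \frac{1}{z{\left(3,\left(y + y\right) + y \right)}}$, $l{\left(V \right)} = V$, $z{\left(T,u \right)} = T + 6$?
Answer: $0$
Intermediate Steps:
$z{\left(T,u \right)} = 6 + T$
$q = 9$ ($q = 5 + 4 = 9$)
$J{\left(y \right)} = \frac{1}{9}$ ($J{\left(y \right)} = \frac{1}{6 + 3} = \frac{1}{9}$)
$l{\left(h{\left(-5,-4 \right)} \right)} + q J{\left(-1 \right)} = -1 + 9 \cdot \frac{1}{9} = -1 + 1 = 0$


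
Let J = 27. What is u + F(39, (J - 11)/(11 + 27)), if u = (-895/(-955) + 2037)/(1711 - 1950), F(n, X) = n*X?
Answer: 6846814/867331 ≈ 7.8941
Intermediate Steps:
F(n, X) = X*n
u = -389246/45649 (u = (-895*(-1/955) + 2037)/(-239) = (179/191 + 2037)*(-1/239) = (389246/191)*(-1/239) = -389246/45649 ≈ -8.5269)
u + F(39, (J - 11)/(11 + 27)) = -389246/45649 + ((27 - 11)/(11 + 27))*39 = -389246/45649 + (16/38)*39 = -389246/45649 + (16*(1/38))*39 = -389246/45649 + (8/19)*39 = -389246/45649 + 312/19 = 6846814/867331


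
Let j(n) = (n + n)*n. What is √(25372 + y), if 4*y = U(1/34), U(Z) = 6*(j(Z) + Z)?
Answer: √29330086/34 ≈ 159.29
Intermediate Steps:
j(n) = 2*n² (j(n) = (2*n)*n = 2*n²)
U(Z) = 6*Z + 12*Z² (U(Z) = 6*(2*Z² + Z) = 6*(Z + 2*Z²) = 6*Z + 12*Z²)
y = 27/578 (y = (6*(1 + 2/34)/34)/4 = (6*(1/34)*(1 + 2*(1/34)))/4 = (6*(1/34)*(1 + 1/17))/4 = (6*(1/34)*(18/17))/4 = (¼)*(54/289) = 27/578 ≈ 0.046713)
√(25372 + y) = √(25372 + 27/578) = √(14665043/578) = √29330086/34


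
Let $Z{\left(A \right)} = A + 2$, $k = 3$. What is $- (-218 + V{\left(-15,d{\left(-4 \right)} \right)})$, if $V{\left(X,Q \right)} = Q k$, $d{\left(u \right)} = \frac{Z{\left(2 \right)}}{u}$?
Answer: $221$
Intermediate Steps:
$Z{\left(A \right)} = 2 + A$
$d{\left(u \right)} = \frac{4}{u}$ ($d{\left(u \right)} = \frac{2 + 2}{u} = \frac{4}{u}$)
$V{\left(X,Q \right)} = 3 Q$ ($V{\left(X,Q \right)} = Q 3 = 3 Q$)
$- (-218 + V{\left(-15,d{\left(-4 \right)} \right)}) = - (-218 + 3 \frac{4}{-4}) = - (-218 + 3 \cdot 4 \left(- \frac{1}{4}\right)) = - (-218 + 3 \left(-1\right)) = - (-218 - 3) = \left(-1\right) \left(-221\right) = 221$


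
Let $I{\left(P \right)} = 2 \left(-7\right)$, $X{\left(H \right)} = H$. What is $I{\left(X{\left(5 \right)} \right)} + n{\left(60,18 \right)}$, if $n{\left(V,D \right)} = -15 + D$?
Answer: $-11$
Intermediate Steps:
$I{\left(P \right)} = -14$
$I{\left(X{\left(5 \right)} \right)} + n{\left(60,18 \right)} = -14 + \left(-15 + 18\right) = -14 + 3 = -11$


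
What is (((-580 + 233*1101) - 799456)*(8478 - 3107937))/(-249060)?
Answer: -561521754959/83020 ≈ -6.7637e+6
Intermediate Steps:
(((-580 + 233*1101) - 799456)*(8478 - 3107937))/(-249060) = (((-580 + 256533) - 799456)*(-3099459))*(-1/249060) = ((255953 - 799456)*(-3099459))*(-1/249060) = -543503*(-3099459)*(-1/249060) = 1684565264877*(-1/249060) = -561521754959/83020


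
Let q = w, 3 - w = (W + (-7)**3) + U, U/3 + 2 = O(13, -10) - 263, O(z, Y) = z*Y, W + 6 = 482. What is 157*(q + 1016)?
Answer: 325147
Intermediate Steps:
W = 476 (W = -6 + 482 = 476)
O(z, Y) = Y*z
U = -1185 (U = -6 + 3*(-10*13 - 263) = -6 + 3*(-130 - 263) = -6 + 3*(-393) = -6 - 1179 = -1185)
w = 1055 (w = 3 - ((476 + (-7)**3) - 1185) = 3 - ((476 - 343) - 1185) = 3 - (133 - 1185) = 3 - 1*(-1052) = 3 + 1052 = 1055)
q = 1055
157*(q + 1016) = 157*(1055 + 1016) = 157*2071 = 325147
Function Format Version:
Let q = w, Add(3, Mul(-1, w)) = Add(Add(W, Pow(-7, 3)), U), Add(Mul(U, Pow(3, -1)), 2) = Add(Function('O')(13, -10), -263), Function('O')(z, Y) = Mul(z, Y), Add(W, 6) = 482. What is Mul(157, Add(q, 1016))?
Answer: 325147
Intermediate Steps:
W = 476 (W = Add(-6, 482) = 476)
Function('O')(z, Y) = Mul(Y, z)
U = -1185 (U = Add(-6, Mul(3, Add(Mul(-10, 13), -263))) = Add(-6, Mul(3, Add(-130, -263))) = Add(-6, Mul(3, -393)) = Add(-6, -1179) = -1185)
w = 1055 (w = Add(3, Mul(-1, Add(Add(476, Pow(-7, 3)), -1185))) = Add(3, Mul(-1, Add(Add(476, -343), -1185))) = Add(3, Mul(-1, Add(133, -1185))) = Add(3, Mul(-1, -1052)) = Add(3, 1052) = 1055)
q = 1055
Mul(157, Add(q, 1016)) = Mul(157, Add(1055, 1016)) = Mul(157, 2071) = 325147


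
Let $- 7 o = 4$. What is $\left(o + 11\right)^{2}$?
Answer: $\frac{5329}{49} \approx 108.76$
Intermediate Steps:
$o = - \frac{4}{7}$ ($o = \left(- \frac{1}{7}\right) 4 = - \frac{4}{7} \approx -0.57143$)
$\left(o + 11\right)^{2} = \left(- \frac{4}{7} + 11\right)^{2} = \left(\frac{73}{7}\right)^{2} = \frac{5329}{49}$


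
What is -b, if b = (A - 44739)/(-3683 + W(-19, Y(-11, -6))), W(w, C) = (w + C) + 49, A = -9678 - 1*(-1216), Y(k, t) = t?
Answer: -53201/3659 ≈ -14.540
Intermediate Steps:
A = -8462 (A = -9678 + 1216 = -8462)
W(w, C) = 49 + C + w (W(w, C) = (C + w) + 49 = 49 + C + w)
b = 53201/3659 (b = (-8462 - 44739)/(-3683 + (49 - 6 - 19)) = -53201/(-3683 + 24) = -53201/(-3659) = -53201*(-1/3659) = 53201/3659 ≈ 14.540)
-b = -1*53201/3659 = -53201/3659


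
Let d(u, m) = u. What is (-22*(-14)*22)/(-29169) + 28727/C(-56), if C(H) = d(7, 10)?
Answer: 119698633/29169 ≈ 4103.6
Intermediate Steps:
C(H) = 7
(-22*(-14)*22)/(-29169) + 28727/C(-56) = (-22*(-14)*22)/(-29169) + 28727/7 = (308*22)*(-1/29169) + 28727*(1/7) = 6776*(-1/29169) + 28727/7 = -968/4167 + 28727/7 = 119698633/29169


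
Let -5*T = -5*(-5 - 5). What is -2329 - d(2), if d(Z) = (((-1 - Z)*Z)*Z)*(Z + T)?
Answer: -2425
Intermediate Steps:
T = -10 (T = -(-1)*(-5 - 5) = -(-1)*(-10) = -⅕*50 = -10)
d(Z) = Z²*(-1 - Z)*(-10 + Z) (d(Z) = (((-1 - Z)*Z)*Z)*(Z - 10) = ((Z*(-1 - Z))*Z)*(-10 + Z) = (Z²*(-1 - Z))*(-10 + Z) = Z²*(-1 - Z)*(-10 + Z))
-2329 - d(2) = -2329 - 2²*(10 - 1*2² + 9*2) = -2329 - 4*(10 - 1*4 + 18) = -2329 - 4*(10 - 4 + 18) = -2329 - 4*24 = -2329 - 1*96 = -2329 - 96 = -2425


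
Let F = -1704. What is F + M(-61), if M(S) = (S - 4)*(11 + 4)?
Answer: -2679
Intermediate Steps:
M(S) = -60 + 15*S (M(S) = (-4 + S)*15 = -60 + 15*S)
F + M(-61) = -1704 + (-60 + 15*(-61)) = -1704 + (-60 - 915) = -1704 - 975 = -2679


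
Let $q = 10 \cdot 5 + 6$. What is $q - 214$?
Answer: $-158$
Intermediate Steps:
$q = 56$ ($q = 50 + 6 = 56$)
$q - 214 = 56 - 214 = -158$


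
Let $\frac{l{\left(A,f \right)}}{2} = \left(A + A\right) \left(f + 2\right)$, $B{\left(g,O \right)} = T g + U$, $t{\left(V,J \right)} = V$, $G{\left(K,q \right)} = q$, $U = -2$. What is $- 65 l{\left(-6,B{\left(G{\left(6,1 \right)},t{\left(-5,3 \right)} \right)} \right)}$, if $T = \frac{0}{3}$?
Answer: $0$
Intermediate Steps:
$T = 0$ ($T = 0 \cdot \frac{1}{3} = 0$)
$B{\left(g,O \right)} = -2$ ($B{\left(g,O \right)} = 0 g - 2 = 0 - 2 = -2$)
$l{\left(A,f \right)} = 4 A \left(2 + f\right)$ ($l{\left(A,f \right)} = 2 \left(A + A\right) \left(f + 2\right) = 2 \cdot 2 A \left(2 + f\right) = 4 A \left(2 + f\right)$)
$- 65 l{\left(-6,B{\left(G{\left(6,1 \right)},t{\left(-5,3 \right)} \right)} \right)} = - 65 \cdot 4 \left(-6\right) \left(2 - 2\right) = - 65 \cdot 4 \left(-6\right) 0 = \left(-65\right) 0 = 0$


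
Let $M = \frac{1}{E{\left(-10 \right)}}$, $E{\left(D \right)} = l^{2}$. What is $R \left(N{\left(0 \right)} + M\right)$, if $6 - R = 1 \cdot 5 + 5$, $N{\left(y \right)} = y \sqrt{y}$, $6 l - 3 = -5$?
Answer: $-36$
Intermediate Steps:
$l = - \frac{1}{3}$ ($l = \frac{1}{2} + \frac{1}{6} \left(-5\right) = \frac{1}{2} - \frac{5}{6} = - \frac{1}{3} \approx -0.33333$)
$E{\left(D \right)} = \frac{1}{9}$ ($E{\left(D \right)} = \left(- \frac{1}{3}\right)^{2} = \frac{1}{9}$)
$N{\left(y \right)} = y^{\frac{3}{2}}$
$M = 9$ ($M = \frac{1}{\frac{1}{9}} = 9$)
$R = -4$ ($R = 6 - \left(1 \cdot 5 + 5\right) = 6 - \left(5 + 5\right) = 6 - 10 = -4$)
$R \left(N{\left(0 \right)} + M\right) = - 4 \left(0^{\frac{3}{2}} + 9\right) = - 4 \left(0 + 9\right) = \left(-4\right) 9 = -36$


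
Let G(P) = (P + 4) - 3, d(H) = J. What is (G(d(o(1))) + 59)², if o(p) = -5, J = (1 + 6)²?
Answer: 11881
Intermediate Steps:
J = 49 (J = 7² = 49)
d(H) = 49
G(P) = 1 + P (G(P) = (4 + P) - 3 = 1 + P)
(G(d(o(1))) + 59)² = ((1 + 49) + 59)² = (50 + 59)² = 109² = 11881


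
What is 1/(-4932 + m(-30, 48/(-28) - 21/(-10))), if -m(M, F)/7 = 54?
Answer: -1/5310 ≈ -0.00018832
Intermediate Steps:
m(M, F) = -378 (m(M, F) = -7*54 = -378)
1/(-4932 + m(-30, 48/(-28) - 21/(-10))) = 1/(-4932 - 378) = 1/(-5310) = -1/5310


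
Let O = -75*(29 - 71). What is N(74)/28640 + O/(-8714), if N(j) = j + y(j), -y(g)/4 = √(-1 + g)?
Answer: -22392791/62392240 - √73/7160 ≈ -0.36010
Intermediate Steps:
O = 3150 (O = -75*(-42) = 3150)
y(g) = -4*√(-1 + g)
N(j) = j - 4*√(-1 + j)
N(74)/28640 + O/(-8714) = (74 - 4*√(-1 + 74))/28640 + 3150/(-8714) = (74 - 4*√73)*(1/28640) + 3150*(-1/8714) = (37/14320 - √73/7160) - 1575/4357 = -22392791/62392240 - √73/7160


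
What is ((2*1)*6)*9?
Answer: 108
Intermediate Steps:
((2*1)*6)*9 = (2*6)*9 = 12*9 = 108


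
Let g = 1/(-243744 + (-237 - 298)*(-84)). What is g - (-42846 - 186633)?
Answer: 45621343115/198804 ≈ 2.2948e+5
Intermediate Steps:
g = -1/198804 (g = 1/(-243744 - 535*(-84)) = 1/(-243744 + 44940) = 1/(-198804) = -1/198804 ≈ -5.0301e-6)
g - (-42846 - 186633) = -1/198804 - (-42846 - 186633) = -1/198804 - 1*(-229479) = -1/198804 + 229479 = 45621343115/198804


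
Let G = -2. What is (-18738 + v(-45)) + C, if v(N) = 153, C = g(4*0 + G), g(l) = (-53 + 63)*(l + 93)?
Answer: -17675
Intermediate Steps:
g(l) = 930 + 10*l (g(l) = 10*(93 + l) = 930 + 10*l)
C = 910 (C = 930 + 10*(4*0 - 2) = 930 + 10*(0 - 2) = 930 + 10*(-2) = 930 - 20 = 910)
(-18738 + v(-45)) + C = (-18738 + 153) + 910 = -18585 + 910 = -17675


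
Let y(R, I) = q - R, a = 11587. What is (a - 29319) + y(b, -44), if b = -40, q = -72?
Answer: -17764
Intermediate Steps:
y(R, I) = -72 - R
(a - 29319) + y(b, -44) = (11587 - 29319) + (-72 - 1*(-40)) = -17732 + (-72 + 40) = -17732 - 32 = -17764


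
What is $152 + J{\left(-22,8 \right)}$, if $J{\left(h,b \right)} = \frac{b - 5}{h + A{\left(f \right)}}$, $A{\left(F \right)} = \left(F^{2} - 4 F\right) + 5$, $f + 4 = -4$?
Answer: $\frac{12011}{79} \approx 152.04$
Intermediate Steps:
$f = -8$ ($f = -4 - 4 = -8$)
$A{\left(F \right)} = 5 + F^{2} - 4 F$
$J{\left(h,b \right)} = \frac{-5 + b}{101 + h}$ ($J{\left(h,b \right)} = \frac{b - 5}{h + \left(5 + \left(-8\right)^{2} - -32\right)} = \frac{-5 + b}{h + \left(5 + 64 + 32\right)} = \frac{-5 + b}{h + 101} = \frac{-5 + b}{101 + h}$)
$152 + J{\left(-22,8 \right)} = 152 + \frac{-5 + 8}{101 - 22} = 152 + \frac{1}{79} \cdot 3 = 152 + \frac{3}{79} = \frac{12011}{79}$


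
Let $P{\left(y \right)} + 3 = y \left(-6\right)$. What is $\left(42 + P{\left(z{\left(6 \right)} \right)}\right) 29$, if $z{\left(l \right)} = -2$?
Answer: $1479$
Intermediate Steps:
$P{\left(y \right)} = -3 - 6 y$ ($P{\left(y \right)} = -3 + y \left(-6\right) = -3 - 6 y$)
$\left(42 + P{\left(z{\left(6 \right)} \right)}\right) 29 = \left(42 - -9\right) 29 = \left(42 + \left(-3 + 12\right)\right) 29 = \left(42 + 9\right) 29 = 51 \cdot 29 = 1479$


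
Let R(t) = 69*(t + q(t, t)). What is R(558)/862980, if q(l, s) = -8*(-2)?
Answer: 6601/143830 ≈ 0.045894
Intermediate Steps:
q(l, s) = 16
R(t) = 1104 + 69*t (R(t) = 69*(t + 16) = 69*(16 + t) = 1104 + 69*t)
R(558)/862980 = (1104 + 69*558)/862980 = (1104 + 38502)*(1/862980) = 39606*(1/862980) = 6601/143830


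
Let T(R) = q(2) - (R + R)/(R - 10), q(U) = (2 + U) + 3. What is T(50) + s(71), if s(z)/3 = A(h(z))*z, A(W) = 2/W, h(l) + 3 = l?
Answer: 183/17 ≈ 10.765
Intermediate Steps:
h(l) = -3 + l
s(z) = 6*z/(-3 + z) (s(z) = 3*((2/(-3 + z))*z) = 3*(2*z/(-3 + z)) = 6*z/(-3 + z))
q(U) = 5 + U
T(R) = 7 - 2*R/(-10 + R) (T(R) = (5 + 2) - (R + R)/(R - 10) = 7 - 2*R/(-10 + R))
T(50) + s(71) = 5*(-14 + 50)/(-10 + 50) + 6*71/(-3 + 71) = 5*36/40 + 6*71/68 = 5*(1/40)*36 + 6*71*(1/68) = 9/2 + 213/34 = 183/17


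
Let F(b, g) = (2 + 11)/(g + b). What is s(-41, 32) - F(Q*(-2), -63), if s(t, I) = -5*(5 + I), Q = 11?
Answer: -15712/85 ≈ -184.85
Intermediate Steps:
s(t, I) = -25 - 5*I
F(b, g) = 13/(b + g)
s(-41, 32) - F(Q*(-2), -63) = (-25 - 5*32) - 13/(11*(-2) - 63) = (-25 - 160) - 13/(-22 - 63) = -185 - 13/(-85) = -185 - 13*(-1)/85 = -185 - 1*(-13/85) = -185 + 13/85 = -15712/85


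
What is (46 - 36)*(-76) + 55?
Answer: -705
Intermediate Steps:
(46 - 36)*(-76) + 55 = 10*(-76) + 55 = -760 + 55 = -705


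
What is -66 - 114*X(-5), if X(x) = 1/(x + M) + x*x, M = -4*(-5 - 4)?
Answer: -90510/31 ≈ -2919.7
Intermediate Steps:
M = 36 (M = -4*(-9) = 36)
X(x) = x² + 1/(36 + x) (X(x) = 1/(x + 36) + x*x = 1/(36 + x) + x² = x² + 1/(36 + x))
-66 - 114*X(-5) = -66 - 114*(1 + (-5)³ + 36*(-5)²)/(36 - 5) = -66 - 114*(1 - 125 + 36*25)/31 = -66 - 114*(1 - 125 + 900)/31 = -66 - 114*776/31 = -66 - 88464/31 = -90510/31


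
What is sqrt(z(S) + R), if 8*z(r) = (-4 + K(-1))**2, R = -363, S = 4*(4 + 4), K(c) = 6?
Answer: 5*I*sqrt(58)/2 ≈ 19.039*I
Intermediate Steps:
S = 32 (S = 4*8 = 32)
z(r) = 1/2 (z(r) = (-4 + 6)**2/8 = (1/8)*2**2 = (1/8)*4 = 1/2)
sqrt(z(S) + R) = sqrt(1/2 - 363) = sqrt(-725/2) = 5*I*sqrt(58)/2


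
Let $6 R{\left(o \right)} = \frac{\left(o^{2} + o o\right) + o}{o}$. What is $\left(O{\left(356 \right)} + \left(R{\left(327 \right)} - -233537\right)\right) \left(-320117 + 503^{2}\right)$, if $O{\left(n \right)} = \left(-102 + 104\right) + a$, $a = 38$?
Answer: $- \frac{47046633818}{3} \approx -1.5682 \cdot 10^{10}$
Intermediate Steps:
$R{\left(o \right)} = \frac{o + 2 o^{2}}{6 o}$ ($R{\left(o \right)} = \frac{\left(\left(o^{2} + o o\right) + o\right) \frac{1}{o}}{6} = \frac{\left(\left(o^{2} + o^{2}\right) + o\right) \frac{1}{o}}{6} = \frac{\left(2 o^{2} + o\right) \frac{1}{o}}{6} = \frac{\left(o + 2 o^{2}\right) \frac{1}{o}}{6} = \frac{\frac{1}{o} \left(o + 2 o^{2}\right)}{6} = \frac{o + 2 o^{2}}{6 o}$)
$O{\left(n \right)} = 40$ ($O{\left(n \right)} = \left(-102 + 104\right) + 38 = 2 + 38 = 40$)
$\left(O{\left(356 \right)} + \left(R{\left(327 \right)} - -233537\right)\right) \left(-320117 + 503^{2}\right) = \left(40 + \left(\left(\frac{1}{6} + \frac{1}{3} \cdot 327\right) - -233537\right)\right) \left(-320117 + 503^{2}\right) = \left(40 + \left(\left(\frac{1}{6} + 109\right) + 233537\right)\right) \left(-320117 + 253009\right) = \left(40 + \left(\frac{655}{6} + 233537\right)\right) \left(-67108\right) = \left(40 + \frac{1401877}{6}\right) \left(-67108\right) = \frac{1402117}{6} \left(-67108\right) = - \frac{47046633818}{3}$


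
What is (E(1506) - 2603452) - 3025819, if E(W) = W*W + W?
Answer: -3359729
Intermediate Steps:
E(W) = W + W² (E(W) = W² + W = W + W²)
(E(1506) - 2603452) - 3025819 = (1506*(1 + 1506) - 2603452) - 3025819 = (1506*1507 - 2603452) - 3025819 = (2269542 - 2603452) - 3025819 = -333910 - 3025819 = -3359729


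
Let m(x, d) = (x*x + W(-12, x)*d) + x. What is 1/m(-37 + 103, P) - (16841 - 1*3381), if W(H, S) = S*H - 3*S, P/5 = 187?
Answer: -12399728881/921228 ≈ -13460.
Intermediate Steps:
P = 935 (P = 5*187 = 935)
W(H, S) = -3*S + H*S (W(H, S) = H*S - 3*S = -3*S + H*S)
m(x, d) = x + x**2 - 15*d*x (m(x, d) = (x*x + (x*(-3 - 12))*d) + x = (x**2 + (x*(-15))*d) + x = (x**2 + (-15*x)*d) + x = (x**2 - 15*d*x) + x = x + x**2 - 15*d*x)
1/m(-37 + 103, P) - (16841 - 1*3381) = 1/((-37 + 103)*(1 + (-37 + 103) - 15*935)) - (16841 - 1*3381) = 1/(66*(1 + 66 - 14025)) - (16841 - 3381) = 1/(66*(-13958)) - 1*13460 = 1/(-921228) - 13460 = -1/921228 - 13460 = -12399728881/921228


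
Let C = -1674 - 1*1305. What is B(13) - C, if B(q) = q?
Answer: 2992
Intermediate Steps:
C = -2979 (C = -1674 - 1305 = -2979)
B(13) - C = 13 - 1*(-2979) = 13 + 2979 = 2992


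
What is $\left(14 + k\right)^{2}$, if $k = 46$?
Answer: $3600$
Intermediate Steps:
$\left(14 + k\right)^{2} = \left(14 + 46\right)^{2} = 60^{2} = 3600$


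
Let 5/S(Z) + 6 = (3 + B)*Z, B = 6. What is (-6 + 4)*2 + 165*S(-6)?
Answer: -71/4 ≈ -17.750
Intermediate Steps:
S(Z) = 5/(-6 + 9*Z) (S(Z) = 5/(-6 + (3 + 6)*Z) = 5/(-6 + 9*Z))
(-6 + 4)*2 + 165*S(-6) = (-6 + 4)*2 + 165*(5/(3*(-2 + 3*(-6)))) = -2*2 + 165*(5/(3*(-2 - 18))) = -4 + 165*((5/3)/(-20)) = -4 + 165*((5/3)*(-1/20)) = -4 + 165*(-1/12) = -4 - 55/4 = -71/4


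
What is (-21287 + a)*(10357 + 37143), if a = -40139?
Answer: -2917735000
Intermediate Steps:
(-21287 + a)*(10357 + 37143) = (-21287 - 40139)*(10357 + 37143) = -61426*47500 = -2917735000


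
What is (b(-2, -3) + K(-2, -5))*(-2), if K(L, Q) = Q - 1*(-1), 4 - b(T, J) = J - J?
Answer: 0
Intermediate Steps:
b(T, J) = 4 (b(T, J) = 4 - (J - J) = 4 - 1*0 = 4 + 0 = 4)
K(L, Q) = 1 + Q (K(L, Q) = Q + 1 = 1 + Q)
(b(-2, -3) + K(-2, -5))*(-2) = (4 + (1 - 5))*(-2) = (4 - 4)*(-2) = 0*(-2) = 0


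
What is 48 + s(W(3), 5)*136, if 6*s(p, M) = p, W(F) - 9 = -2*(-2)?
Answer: 1028/3 ≈ 342.67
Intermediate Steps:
W(F) = 13 (W(F) = 9 - 2*(-2) = 9 + 4 = 13)
s(p, M) = p/6
48 + s(W(3), 5)*136 = 48 + ((⅙)*13)*136 = 48 + (13/6)*136 = 48 + 884/3 = 1028/3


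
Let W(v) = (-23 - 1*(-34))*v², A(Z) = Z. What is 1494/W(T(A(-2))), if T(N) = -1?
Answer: 1494/11 ≈ 135.82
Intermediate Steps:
W(v) = 11*v² (W(v) = (-23 + 34)*v² = 11*v²)
1494/W(T(A(-2))) = 1494/((11*(-1)²)) = 1494/((11*1)) = 1494/11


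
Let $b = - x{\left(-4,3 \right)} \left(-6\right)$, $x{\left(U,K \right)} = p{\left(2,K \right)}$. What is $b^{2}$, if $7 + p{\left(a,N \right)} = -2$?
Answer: $2916$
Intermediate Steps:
$p{\left(a,N \right)} = -9$ ($p{\left(a,N \right)} = -7 - 2 = -9$)
$x{\left(U,K \right)} = -9$
$b = -54$ ($b = \left(-1\right) \left(-9\right) \left(-6\right) = 9 \left(-6\right) = -54$)
$b^{2} = \left(-54\right)^{2} = 2916$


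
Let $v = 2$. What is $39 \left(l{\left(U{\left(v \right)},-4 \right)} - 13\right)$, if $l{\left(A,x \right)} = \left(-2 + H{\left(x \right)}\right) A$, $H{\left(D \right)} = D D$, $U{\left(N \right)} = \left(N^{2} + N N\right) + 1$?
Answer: $4407$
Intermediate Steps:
$U{\left(N \right)} = 1 + 2 N^{2}$ ($U{\left(N \right)} = \left(N^{2} + N^{2}\right) + 1 = 2 N^{2} + 1 = 1 + 2 N^{2}$)
$H{\left(D \right)} = D^{2}$
$l{\left(A,x \right)} = A \left(-2 + x^{2}\right)$ ($l{\left(A,x \right)} = \left(-2 + x^{2}\right) A = A \left(-2 + x^{2}\right)$)
$39 \left(l{\left(U{\left(v \right)},-4 \right)} - 13\right) = 39 \left(\left(1 + 2 \cdot 2^{2}\right) \left(-2 + \left(-4\right)^{2}\right) - 13\right) = 39 \left(\left(1 + 2 \cdot 4\right) \left(-2 + 16\right) - 13\right) = 39 \left(\left(1 + 8\right) 14 - 13\right) = 39 \left(9 \cdot 14 - 13\right) = 39 \left(126 - 13\right) = 39 \cdot 113 = 4407$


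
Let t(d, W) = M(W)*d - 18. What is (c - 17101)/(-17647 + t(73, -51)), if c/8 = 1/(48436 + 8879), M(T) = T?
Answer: 980143807/1225853220 ≈ 0.79956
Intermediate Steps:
t(d, W) = -18 + W*d (t(d, W) = W*d - 18 = -18 + W*d)
c = 8/57315 (c = 8/(48436 + 8879) = 8/57315 ≈ 0.00013958)
(c - 17101)/(-17647 + t(73, -51)) = (8/57315 - 17101)/(-17647 + (-18 - 51*73)) = -980143807/(57315*(-17647 + (-18 - 3723))) = -980143807/(57315*(-17647 - 3741)) = -980143807/57315/(-21388) = -980143807/57315*(-1/21388) = 980143807/1225853220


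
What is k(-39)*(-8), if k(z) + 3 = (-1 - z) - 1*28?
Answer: -56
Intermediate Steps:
k(z) = -32 - z (k(z) = -3 + ((-1 - z) - 1*28) = -3 + ((-1 - z) - 28) = -3 + (-29 - z) = -32 - z)
k(-39)*(-8) = (-32 - 1*(-39))*(-8) = (-32 + 39)*(-8) = 7*(-8) = -56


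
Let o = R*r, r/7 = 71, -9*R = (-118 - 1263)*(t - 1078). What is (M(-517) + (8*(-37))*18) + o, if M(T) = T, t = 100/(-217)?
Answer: -22948114081/279 ≈ -8.2251e+7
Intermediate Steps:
t = -100/217 (t = 100*(-1/217) = -100/217 ≈ -0.46083)
R = -323189906/1953 (R = -(-118 - 1263)*(-100/217 - 1078)/9 = -(-1381)*(-234026)/(9*217) = -1/9*323189906/217 = -323189906/1953 ≈ -1.6548e+5)
r = 497 (r = 7*71 = 497)
o = -22946483326/279 (o = -323189906/1953*497 = -22946483326/279 ≈ -8.2246e+7)
(M(-517) + (8*(-37))*18) + o = (-517 + (8*(-37))*18) - 22946483326/279 = (-517 - 296*18) - 22946483326/279 = (-517 - 5328) - 22946483326/279 = -5845 - 22946483326/279 = -22948114081/279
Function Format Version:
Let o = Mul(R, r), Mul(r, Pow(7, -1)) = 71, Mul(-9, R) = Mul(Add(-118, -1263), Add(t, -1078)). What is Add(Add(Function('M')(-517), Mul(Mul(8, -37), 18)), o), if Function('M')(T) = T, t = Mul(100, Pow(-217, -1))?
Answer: Rational(-22948114081, 279) ≈ -8.2251e+7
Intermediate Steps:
t = Rational(-100, 217) (t = Mul(100, Rational(-1, 217)) = Rational(-100, 217) ≈ -0.46083)
R = Rational(-323189906, 1953) (R = Mul(Rational(-1, 9), Mul(Add(-118, -1263), Add(Rational(-100, 217), -1078))) = Mul(Rational(-1, 9), Mul(-1381, Rational(-234026, 217))) = Mul(Rational(-1, 9), Rational(323189906, 217)) = Rational(-323189906, 1953) ≈ -1.6548e+5)
r = 497 (r = Mul(7, 71) = 497)
o = Rational(-22946483326, 279) (o = Mul(Rational(-323189906, 1953), 497) = Rational(-22946483326, 279) ≈ -8.2246e+7)
Add(Add(Function('M')(-517), Mul(Mul(8, -37), 18)), o) = Add(Add(-517, Mul(Mul(8, -37), 18)), Rational(-22946483326, 279)) = Add(Add(-517, Mul(-296, 18)), Rational(-22946483326, 279)) = Add(Add(-517, -5328), Rational(-22946483326, 279)) = Add(-5845, Rational(-22946483326, 279)) = Rational(-22948114081, 279)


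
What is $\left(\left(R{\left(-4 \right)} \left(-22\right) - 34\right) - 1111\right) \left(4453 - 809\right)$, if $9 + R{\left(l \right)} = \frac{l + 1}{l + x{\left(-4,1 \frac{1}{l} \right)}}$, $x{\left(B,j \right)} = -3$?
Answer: $- \frac{24396580}{7} \approx -3.4852 \cdot 10^{6}$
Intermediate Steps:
$R{\left(l \right)} = -9 + \frac{1 + l}{-3 + l}$ ($R{\left(l \right)} = -9 + \frac{l + 1}{l - 3} = -9 + \frac{1 + l}{-3 + l}$)
$\left(\left(R{\left(-4 \right)} \left(-22\right) - 34\right) - 1111\right) \left(4453 - 809\right) = \left(\left(\frac{4 \left(7 - -8\right)}{-3 - 4} \left(-22\right) - 34\right) - 1111\right) \left(4453 - 809\right) = \left(\left(\frac{4 \left(7 + 8\right)}{-7} \left(-22\right) - 34\right) - 1111\right) 3644 = \left(\left(4 \left(- \frac{1}{7}\right) 15 \left(-22\right) - 34\right) - 1111\right) 3644 = \left(\left(\left(- \frac{60}{7}\right) \left(-22\right) - 34\right) - 1111\right) 3644 = \left(\left(\frac{1320}{7} - 34\right) - 1111\right) 3644 = \left(\frac{1082}{7} - 1111\right) 3644 = \left(- \frac{6695}{7}\right) 3644 = - \frac{24396580}{7}$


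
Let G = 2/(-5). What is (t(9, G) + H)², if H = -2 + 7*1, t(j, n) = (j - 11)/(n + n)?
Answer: 225/4 ≈ 56.250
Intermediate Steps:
G = -⅖ (G = 2*(-⅕) = -⅖ ≈ -0.40000)
t(j, n) = (-11 + j)/(2*n) (t(j, n) = (-11 + j)/((2*n)) = (-11 + j)*(1/(2*n)) = (-11 + j)/(2*n))
H = 5 (H = -2 + 7 = 5)
(t(9, G) + H)² = ((-11 + 9)/(2*(-⅖)) + 5)² = ((½)*(-5/2)*(-2) + 5)² = (5/2 + 5)² = (15/2)² = 225/4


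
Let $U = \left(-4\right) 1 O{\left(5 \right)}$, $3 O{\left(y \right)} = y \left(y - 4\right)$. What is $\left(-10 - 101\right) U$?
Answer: $740$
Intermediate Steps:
$O{\left(y \right)} = \frac{y \left(-4 + y\right)}{3}$ ($O{\left(y \right)} = \frac{y \left(y - 4\right)}{3} = \frac{y \left(-4 + y\right)}{3}$)
$U = - \frac{20}{3}$ ($U = \left(-4\right) 1 \cdot \frac{1}{3} \cdot 5 \left(-4 + 5\right) = - 4 \cdot \frac{1}{3} \cdot 5 \cdot 1 = \left(-4\right) \frac{5}{3} = - \frac{20}{3} \approx -6.6667$)
$\left(-10 - 101\right) U = \left(-10 - 101\right) \left(- \frac{20}{3}\right) = \left(-111\right) \left(- \frac{20}{3}\right) = 740$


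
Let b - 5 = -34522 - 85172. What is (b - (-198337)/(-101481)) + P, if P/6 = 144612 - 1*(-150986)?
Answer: 167839126082/101481 ≈ 1.6539e+6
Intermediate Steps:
b = -119689 (b = 5 + (-34522 - 85172) = 5 - 119694 = -119689)
P = 1773588 (P = 6*(144612 - 1*(-150986)) = 6*(144612 + 150986) = 6*295598 = 1773588)
(b - (-198337)/(-101481)) + P = (-119689 - (-198337)/(-101481)) + 1773588 = (-119689 - (-198337)*(-1)/101481) + 1773588 = (-119689 - 1*198337/101481) + 1773588 = (-119689 - 198337/101481) + 1773588 = -12146357746/101481 + 1773588 = 167839126082/101481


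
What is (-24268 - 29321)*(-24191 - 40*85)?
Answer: 1478574099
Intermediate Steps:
(-24268 - 29321)*(-24191 - 40*85) = -53589*(-24191 - 3400) = -53589*(-27591) = 1478574099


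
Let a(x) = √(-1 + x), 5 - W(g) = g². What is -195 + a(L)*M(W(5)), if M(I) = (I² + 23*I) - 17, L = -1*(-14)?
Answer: -195 - 77*√13 ≈ -472.63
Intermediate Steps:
W(g) = 5 - g²
L = 14
M(I) = -17 + I² + 23*I
-195 + a(L)*M(W(5)) = -195 + √(-1 + 14)*(-17 + (5 - 1*5²)² + 23*(5 - 1*5²)) = -195 + √13*(-17 + (5 - 1*25)² + 23*(5 - 1*25)) = -195 + √13*(-17 + (5 - 25)² + 23*(5 - 25)) = -195 + √13*(-17 + (-20)² + 23*(-20)) = -195 + √13*(-17 + 400 - 460) = -195 + √13*(-77) = -195 - 77*√13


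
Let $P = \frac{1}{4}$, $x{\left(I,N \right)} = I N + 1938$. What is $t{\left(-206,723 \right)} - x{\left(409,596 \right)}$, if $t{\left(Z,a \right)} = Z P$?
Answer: $- \frac{491507}{2} \approx -2.4575 \cdot 10^{5}$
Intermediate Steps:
$x{\left(I,N \right)} = 1938 + I N$
$P = \frac{1}{4} \approx 0.25$
$t{\left(Z,a \right)} = \frac{Z}{4}$ ($t{\left(Z,a \right)} = Z \frac{1}{4} = \frac{Z}{4}$)
$t{\left(-206,723 \right)} - x{\left(409,596 \right)} = \frac{1}{4} \left(-206\right) - \left(1938 + 409 \cdot 596\right) = - \frac{103}{2} - \left(1938 + 243764\right) = - \frac{103}{2} - 245702 = - \frac{491507}{2}$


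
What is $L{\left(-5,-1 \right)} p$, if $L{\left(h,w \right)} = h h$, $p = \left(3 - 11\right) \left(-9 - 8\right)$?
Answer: $3400$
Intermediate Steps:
$p = 136$ ($p = \left(-8\right) \left(-17\right) = 136$)
$L{\left(h,w \right)} = h^{2}$
$L{\left(-5,-1 \right)} p = \left(-5\right)^{2} \cdot 136 = 25 \cdot 136 = 3400$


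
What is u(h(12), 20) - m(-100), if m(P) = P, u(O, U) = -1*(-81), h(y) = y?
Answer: 181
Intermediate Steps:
u(O, U) = 81
u(h(12), 20) - m(-100) = 81 - 1*(-100) = 81 + 100 = 181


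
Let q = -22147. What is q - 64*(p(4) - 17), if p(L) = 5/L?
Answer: -21139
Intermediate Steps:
q - 64*(p(4) - 17) = -22147 - 64*(5/4 - 17) = -22147 - 64*(-63)/4 = -22147 - 1*(-1008) = -22147 + 1008 = -21139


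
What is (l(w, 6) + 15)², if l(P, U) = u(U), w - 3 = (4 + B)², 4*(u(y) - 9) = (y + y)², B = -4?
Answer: 3600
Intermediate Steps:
u(y) = 9 + y² (u(y) = 9 + (y + y)²/4 = 9 + (2*y)²/4 = 9 + (4*y²)/4 = 9 + y²)
w = 3 (w = 3 + (4 - 4)² = 3 + 0² = 3 + 0 = 3)
l(P, U) = 9 + U²
(l(w, 6) + 15)² = ((9 + 6²) + 15)² = ((9 + 36) + 15)² = (45 + 15)² = 60² = 3600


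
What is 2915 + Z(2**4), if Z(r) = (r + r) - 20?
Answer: 2927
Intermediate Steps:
Z(r) = -20 + 2*r (Z(r) = 2*r - 20 = -20 + 2*r)
2915 + Z(2**4) = 2915 + (-20 + 2*2**4) = 2915 + (-20 + 2*16) = 2915 + (-20 + 32) = 2915 + 12 = 2927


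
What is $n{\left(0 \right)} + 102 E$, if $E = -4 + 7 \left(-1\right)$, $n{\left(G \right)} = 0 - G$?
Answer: $-1122$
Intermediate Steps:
$n{\left(G \right)} = - G$
$E = -11$ ($E = -4 - 7 = -11$)
$n{\left(0 \right)} + 102 E = \left(-1\right) 0 + 102 \left(-11\right) = 0 - 1122 = -1122$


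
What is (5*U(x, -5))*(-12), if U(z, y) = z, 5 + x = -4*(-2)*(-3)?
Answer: 1740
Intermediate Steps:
x = -29 (x = -5 - 4*(-2)*(-3) = -5 + 8*(-3) = -5 - 24 = -29)
(5*U(x, -5))*(-12) = (5*(-29))*(-12) = -145*(-12) = 1740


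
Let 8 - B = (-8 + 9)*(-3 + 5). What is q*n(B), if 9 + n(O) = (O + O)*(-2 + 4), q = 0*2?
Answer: 0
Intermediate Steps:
q = 0
B = 6 (B = 8 - (-8 + 9)*(-3 + 5) = 8 - 2 = 6)
n(O) = -9 + 4*O (n(O) = -9 + (O + O)*(-2 + 4) = -9 + (2*O)*2 = -9 + 4*O)
q*n(B) = 0*(-9 + 4*6) = 0*(-9 + 24) = 0*15 = 0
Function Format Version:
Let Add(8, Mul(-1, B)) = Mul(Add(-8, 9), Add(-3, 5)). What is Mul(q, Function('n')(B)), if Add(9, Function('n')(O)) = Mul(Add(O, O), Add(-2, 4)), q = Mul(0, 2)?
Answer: 0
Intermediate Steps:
q = 0
B = 6 (B = Add(8, Mul(-1, Mul(Add(-8, 9), Add(-3, 5)))) = Add(8, Mul(-1, Mul(1, 2))) = Add(8, Mul(-1, 2)) = Add(8, -2) = 6)
Function('n')(O) = Add(-9, Mul(4, O)) (Function('n')(O) = Add(-9, Mul(Add(O, O), Add(-2, 4))) = Add(-9, Mul(Mul(2, O), 2)) = Add(-9, Mul(4, O)))
Mul(q, Function('n')(B)) = Mul(0, Add(-9, Mul(4, 6))) = Mul(0, Add(-9, 24)) = Mul(0, 15) = 0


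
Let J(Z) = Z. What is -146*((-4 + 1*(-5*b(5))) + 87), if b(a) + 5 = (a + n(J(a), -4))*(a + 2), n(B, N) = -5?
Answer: -15768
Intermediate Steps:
b(a) = -5 + (-5 + a)*(2 + a) (b(a) = -5 + (a - 5)*(a + 2) = -5 + (-5 + a)*(2 + a))
-146*((-4 + 1*(-5*b(5))) + 87) = -146*((-4 + 1*(-5*(-15 + 5**2 - 3*5))) + 87) = -146*((-4 + 1*(-5*(-15 + 25 - 15))) + 87) = -146*((-4 + 1*(-5*(-5))) + 87) = -146*((-4 + 1*25) + 87) = -146*((-4 + 25) + 87) = -146*(21 + 87) = -146*108 = -15768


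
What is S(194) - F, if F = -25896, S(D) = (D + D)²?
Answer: 176440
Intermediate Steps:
S(D) = 4*D² (S(D) = (2*D)² = 4*D²)
S(194) - F = 4*194² - 1*(-25896) = 4*37636 + 25896 = 150544 + 25896 = 176440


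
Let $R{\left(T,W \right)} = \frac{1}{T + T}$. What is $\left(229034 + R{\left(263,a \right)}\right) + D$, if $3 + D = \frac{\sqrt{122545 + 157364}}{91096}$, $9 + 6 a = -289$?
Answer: $\frac{120470307}{526} + \frac{3 \sqrt{31101}}{91096} \approx 2.2903 \cdot 10^{5}$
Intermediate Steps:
$a = - \frac{149}{3}$ ($a = - \frac{3}{2} + \frac{1}{6} \left(-289\right) = - \frac{3}{2} - \frac{289}{6} = - \frac{149}{3} \approx -49.667$)
$D = -3 + \frac{3 \sqrt{31101}}{91096}$ ($D = -3 + \frac{\sqrt{122545 + 157364}}{91096} = -3 + \sqrt{279909} \cdot \frac{1}{91096} = -3 + 3 \sqrt{31101} \cdot \frac{1}{91096} = -3 + \frac{3 \sqrt{31101}}{91096} \approx -2.9942$)
$R{\left(T,W \right)} = \frac{1}{2 T}$
$\left(229034 + R{\left(263,a \right)}\right) + D = \left(229034 + \frac{1}{2 \cdot 263}\right) - \left(3 - \frac{3 \sqrt{31101}}{91096}\right) = \left(229034 + \frac{1}{2} \cdot \frac{1}{263}\right) - \left(3 - \frac{3 \sqrt{31101}}{91096}\right) = \left(229034 + \frac{1}{526}\right) - \left(3 - \frac{3 \sqrt{31101}}{91096}\right) = \frac{120471885}{526} - \left(3 - \frac{3 \sqrt{31101}}{91096}\right) = \frac{120470307}{526} + \frac{3 \sqrt{31101}}{91096}$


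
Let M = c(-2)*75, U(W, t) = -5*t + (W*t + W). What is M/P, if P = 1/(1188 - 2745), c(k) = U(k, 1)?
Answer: 1050975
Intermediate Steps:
U(W, t) = W - 5*t + W*t (U(W, t) = -5*t + (W + W*t) = W - 5*t + W*t)
c(k) = -5 + 2*k (c(k) = k - 5*1 + k*1 = k - 5 + k = -5 + 2*k)
P = -1/1557 (P = 1/(-1557) = -1/1557 ≈ -0.00064226)
M = -675 (M = (-5 + 2*(-2))*75 = (-5 - 4)*75 = -9*75 = -675)
M/P = -675/(-1/1557) = -675*(-1557) = 1050975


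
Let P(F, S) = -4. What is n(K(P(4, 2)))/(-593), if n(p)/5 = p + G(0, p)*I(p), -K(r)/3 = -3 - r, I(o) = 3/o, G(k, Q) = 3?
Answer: 30/593 ≈ 0.050590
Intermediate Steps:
K(r) = 9 + 3*r (K(r) = -3*(-3 - r) = 9 + 3*r)
n(p) = 5*p + 45/p (n(p) = 5*(p + 3*(3/p)) = 5*(p + 9/p) = 5*p + 45/p)
n(K(P(4, 2)))/(-593) = (5*(9 + 3*(-4)) + 45/(9 + 3*(-4)))/(-593) = (5*(9 - 12) + 45/(9 - 12))*(-1/593) = (5*(-3) + 45/(-3))*(-1/593) = (-15 + 45*(-⅓))*(-1/593) = (-15 - 15)*(-1/593) = -30*(-1/593) = 30/593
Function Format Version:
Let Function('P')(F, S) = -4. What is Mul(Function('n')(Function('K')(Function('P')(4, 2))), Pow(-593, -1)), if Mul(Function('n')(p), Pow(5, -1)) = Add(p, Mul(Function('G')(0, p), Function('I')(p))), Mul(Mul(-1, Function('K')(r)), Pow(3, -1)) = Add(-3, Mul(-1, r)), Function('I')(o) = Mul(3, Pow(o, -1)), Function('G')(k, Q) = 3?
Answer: Rational(30, 593) ≈ 0.050590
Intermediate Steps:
Function('K')(r) = Add(9, Mul(3, r)) (Function('K')(r) = Mul(-3, Add(-3, Mul(-1, r))) = Add(9, Mul(3, r)))
Function('n')(p) = Add(Mul(5, p), Mul(45, Pow(p, -1))) (Function('n')(p) = Mul(5, Add(p, Mul(3, Mul(3, Pow(p, -1))))) = Mul(5, Add(p, Mul(9, Pow(p, -1)))) = Add(Mul(5, p), Mul(45, Pow(p, -1))))
Mul(Function('n')(Function('K')(Function('P')(4, 2))), Pow(-593, -1)) = Mul(Add(Mul(5, Add(9, Mul(3, -4))), Mul(45, Pow(Add(9, Mul(3, -4)), -1))), Pow(-593, -1)) = Mul(Add(Mul(5, Add(9, -12)), Mul(45, Pow(Add(9, -12), -1))), Rational(-1, 593)) = Mul(Add(Mul(5, -3), Mul(45, Pow(-3, -1))), Rational(-1, 593)) = Mul(Add(-15, Mul(45, Rational(-1, 3))), Rational(-1, 593)) = Mul(Add(-15, -15), Rational(-1, 593)) = Mul(-30, Rational(-1, 593)) = Rational(30, 593)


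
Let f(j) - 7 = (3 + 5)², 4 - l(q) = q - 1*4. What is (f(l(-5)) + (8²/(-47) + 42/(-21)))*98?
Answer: 311542/47 ≈ 6628.6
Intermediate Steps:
l(q) = 8 - q (l(q) = 4 - (q - 1*4) = 4 - (q - 4) = 4 - (-4 + q) = 4 + (4 - q) = 8 - q)
f(j) = 71 (f(j) = 7 + (3 + 5)² = 7 + 8² = 7 + 64 = 71)
(f(l(-5)) + (8²/(-47) + 42/(-21)))*98 = (71 + (8²/(-47) + 42/(-21)))*98 = (71 + (64*(-1/47) + 42*(-1/21)))*98 = (71 + (-64/47 - 2))*98 = (71 - 158/47)*98 = (3179/47)*98 = 311542/47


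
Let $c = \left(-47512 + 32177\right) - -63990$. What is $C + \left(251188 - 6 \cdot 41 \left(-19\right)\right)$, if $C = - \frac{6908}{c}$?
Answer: $\frac{12448958702}{48655} \approx 2.5586 \cdot 10^{5}$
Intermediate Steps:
$c = 48655$ ($c = -15335 + 63990 = 48655$)
$C = - \frac{6908}{48655} \approx -0.14198$
$C + \left(251188 - 6 \cdot 41 \left(-19\right)\right) = - \frac{6908}{48655} + \left(251188 - 6 \cdot 41 \left(-19\right)\right) = - \frac{6908}{48655} + \left(251188 - 246 \left(-19\right)\right) = - \frac{6908}{48655} + \left(251188 - -4674\right) = - \frac{6908}{48655} + \left(251188 + 4674\right) = - \frac{6908}{48655} + 255862 = \frac{12448958702}{48655}$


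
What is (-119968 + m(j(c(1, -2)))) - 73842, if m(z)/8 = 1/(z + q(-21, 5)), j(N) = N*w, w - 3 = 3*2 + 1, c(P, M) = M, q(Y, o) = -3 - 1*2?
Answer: -4845258/25 ≈ -1.9381e+5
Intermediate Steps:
q(Y, o) = -5 (q(Y, o) = -3 - 2 = -5)
w = 10 (w = 3 + (3*2 + 1) = 3 + (6 + 1) = 3 + 7 = 10)
j(N) = 10*N (j(N) = N*10 = 10*N)
m(z) = 8/(-5 + z) (m(z) = 8/(z - 5) = 8/(-5 + z))
(-119968 + m(j(c(1, -2)))) - 73842 = (-119968 + 8/(-5 + 10*(-2))) - 73842 = (-119968 + 8/(-5 - 20)) - 73842 = (-119968 + 8/(-25)) - 73842 = (-119968 + 8*(-1/25)) - 73842 = (-119968 - 8/25) - 73842 = -2999208/25 - 73842 = -4845258/25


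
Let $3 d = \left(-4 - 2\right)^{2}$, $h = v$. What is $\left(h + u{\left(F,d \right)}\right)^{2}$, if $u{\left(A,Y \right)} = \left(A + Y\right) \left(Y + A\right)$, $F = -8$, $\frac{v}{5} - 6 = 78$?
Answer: $190096$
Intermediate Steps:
$v = 420$ ($v = 30 + 5 \cdot 78 = 30 + 390 = 420$)
$h = 420$
$d = 12$ ($d = \frac{\left(-4 - 2\right)^{2}}{3} = \frac{\left(-6\right)^{2}}{3} = \frac{1}{3} \cdot 36 = 12$)
$u{\left(A,Y \right)} = \left(A + Y\right)^{2}$ ($u{\left(A,Y \right)} = \left(A + Y\right) \left(A + Y\right) = \left(A + Y\right)^{2}$)
$\left(h + u{\left(F,d \right)}\right)^{2} = \left(420 + \left(-8 + 12\right)^{2}\right)^{2} = \left(420 + 4^{2}\right)^{2} = \left(420 + 16\right)^{2} = 436^{2} = 190096$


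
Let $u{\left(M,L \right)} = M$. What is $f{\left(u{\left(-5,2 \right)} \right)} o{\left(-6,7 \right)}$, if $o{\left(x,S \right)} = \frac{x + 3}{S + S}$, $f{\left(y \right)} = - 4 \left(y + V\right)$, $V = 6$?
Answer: $\frac{6}{7} \approx 0.85714$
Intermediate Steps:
$f{\left(y \right)} = -24 - 4 y$ ($f{\left(y \right)} = - 4 \left(y + 6\right) = - 4 \left(6 + y\right) = -24 - 4 y$)
$o{\left(x,S \right)} = \frac{3 + x}{2 S}$
$f{\left(u{\left(-5,2 \right)} \right)} o{\left(-6,7 \right)} = \left(-24 - -20\right) \frac{3 - 6}{2 \cdot 7} = \left(-24 + 20\right) \frac{1}{2} \cdot \frac{1}{7} \left(-3\right) = \left(-4\right) \left(- \frac{3}{14}\right) = \frac{6}{7}$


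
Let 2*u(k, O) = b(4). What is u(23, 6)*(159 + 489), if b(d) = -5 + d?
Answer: -324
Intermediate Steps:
u(k, O) = -½ (u(k, O) = (-5 + 4)/2 = (½)*(-1) = -½)
u(23, 6)*(159 + 489) = -(159 + 489)/2 = -½*648 = -324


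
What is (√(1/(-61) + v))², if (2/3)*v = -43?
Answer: -7871/122 ≈ -64.516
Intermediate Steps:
v = -129/2 (v = (3/2)*(-43) = -129/2 ≈ -64.500)
(√(1/(-61) + v))² = (√(1/(-61) - 129/2))² = (√(-1/61 - 129/2))² = (√(-7871/122))² = (I*√960262/122)² = -7871/122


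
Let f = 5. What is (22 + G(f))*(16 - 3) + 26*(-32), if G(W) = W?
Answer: -481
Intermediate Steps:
(22 + G(f))*(16 - 3) + 26*(-32) = (22 + 5)*(16 - 3) + 26*(-32) = 27*13 - 832 = 351 - 832 = -481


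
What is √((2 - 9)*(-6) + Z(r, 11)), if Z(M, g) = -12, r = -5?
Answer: √30 ≈ 5.4772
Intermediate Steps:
√((2 - 9)*(-6) + Z(r, 11)) = √((2 - 9)*(-6) - 12) = √(-7*(-6) - 12) = √(42 - 12) = √30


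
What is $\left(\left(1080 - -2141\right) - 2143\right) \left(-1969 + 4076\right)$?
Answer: $2271346$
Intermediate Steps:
$\left(\left(1080 - -2141\right) - 2143\right) \left(-1969 + 4076\right) = \left(\left(1080 + 2141\right) - 2143\right) 2107 = \left(3221 - 2143\right) 2107 = 1078 \cdot 2107 = 2271346$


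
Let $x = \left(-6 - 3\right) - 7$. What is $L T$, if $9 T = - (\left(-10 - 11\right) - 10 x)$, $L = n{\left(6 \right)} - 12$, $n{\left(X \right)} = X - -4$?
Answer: $\frac{278}{9} \approx 30.889$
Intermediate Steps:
$n{\left(X \right)} = 4 + X$ ($n{\left(X \right)} = X + 4 = 4 + X$)
$x = -16$ ($x = -9 - 7 = -16$)
$L = -2$ ($L = \left(4 + 6\right) - 12 = 10 - 12 = -2$)
$T = - \frac{139}{9}$ ($T = \frac{\left(-1\right) \left(\left(-10 - 11\right) - -160\right)}{9} = \frac{\left(-1\right) \left(\left(-10 - 11\right) + 160\right)}{9} = \frac{\left(-1\right) \left(-21 + 160\right)}{9} = \frac{\left(-1\right) 139}{9} = \frac{1}{9} \left(-139\right) = - \frac{139}{9} \approx -15.444$)
$L T = \left(-2\right) \left(- \frac{139}{9}\right) = \frac{278}{9}$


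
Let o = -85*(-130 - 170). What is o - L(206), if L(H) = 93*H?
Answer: 6342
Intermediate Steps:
o = 25500 (o = -85*(-300) = 25500)
o - L(206) = 25500 - 93*206 = 25500 - 1*19158 = 25500 - 19158 = 6342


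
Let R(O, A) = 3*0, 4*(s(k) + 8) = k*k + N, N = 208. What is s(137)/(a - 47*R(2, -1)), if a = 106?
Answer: 18945/424 ≈ 44.682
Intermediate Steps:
s(k) = 44 + k²/4 (s(k) = -8 + (k*k + 208)/4 = -8 + (k² + 208)/4 = -8 + (208 + k²)/4 = -8 + (52 + k²/4) = 44 + k²/4)
R(O, A) = 0
s(137)/(a - 47*R(2, -1)) = (44 + (¼)*137²)/(106 - 47*0) = (44 + (¼)*18769)/(106 + 0) = (44 + 18769/4)/106 = (18945/4)*(1/106) = 18945/424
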